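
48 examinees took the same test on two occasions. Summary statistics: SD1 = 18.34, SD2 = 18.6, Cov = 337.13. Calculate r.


r = cov(X,Y) / (SD_X * SD_Y)
r = 337.13 / (18.34 * 18.6)
r = 337.13 / 341.124
r = 0.9883

0.9883


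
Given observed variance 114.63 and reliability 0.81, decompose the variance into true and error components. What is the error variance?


var_true = rxx * var_obs = 0.81 * 114.63 = 92.8503
var_error = var_obs - var_true
var_error = 114.63 - 92.8503
var_error = 21.7797

21.7797


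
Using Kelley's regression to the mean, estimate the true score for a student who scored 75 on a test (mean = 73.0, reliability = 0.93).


T_est = rxx * X + (1 - rxx) * mean
T_est = 0.93 * 75 + 0.07 * 73.0
T_est = 69.75 + 5.11
T_est = 74.86

74.86


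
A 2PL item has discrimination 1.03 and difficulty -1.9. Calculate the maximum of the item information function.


For 2PL, max info at theta = b = -1.9
I_max = a^2 / 4 = 1.03^2 / 4
= 1.0609 / 4
I_max = 0.2652

0.2652


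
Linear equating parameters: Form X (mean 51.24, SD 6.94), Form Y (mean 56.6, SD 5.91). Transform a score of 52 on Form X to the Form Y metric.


slope = SD_Y / SD_X = 5.91 / 6.94 ~ 0.8516
intercept = mean_Y - slope * mean_X = 56.6 - (5.91 / 6.94) * 51.24 ~ 12.9648
Y = slope * X + intercept. To avoid rounding drift from the rounded slope/intercept, evaluate the equivalent form Y = mean_Y + SD_Y * (X - mean_X) / SD_X at full precision:
Y = 56.6 + 5.91 * (52 - 51.24) / 6.94
Y = 56.6 + 5.91 * 0.76 / 6.94
Y = 56.6 + 4.4916 / 6.94
Y = 56.6 + 0.6472
Y = 57.2472

57.2472


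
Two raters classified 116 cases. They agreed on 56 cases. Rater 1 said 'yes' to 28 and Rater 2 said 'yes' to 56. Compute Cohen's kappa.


P_o = 56/116 = 0.482759
P_e = (28*56 + 88*60) / 13456 = 0.508918
kappa = (P_o - P_e) / (1 - P_e)
kappa = (0.482759 - 0.508918) / (1 - 0.508918)
kappa = -0.0533

-0.0533


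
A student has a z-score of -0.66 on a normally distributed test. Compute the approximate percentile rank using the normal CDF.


CDF(z) = 0.5 * (1 + erf(z/sqrt(2)))
erf(-0.4667) = -0.4907
CDF = 0.2546
Percentile rank = 0.2546 * 100 = 25.46

25.46


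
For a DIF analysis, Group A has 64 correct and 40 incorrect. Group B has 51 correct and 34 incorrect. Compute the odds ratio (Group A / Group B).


Odds_A = 64/40 = 1.6
Odds_B = 51/34 = 1.5
OR = Odds_A / Odds_B = 1.6 / 1.5
Exactly, OR = (64 * 34) / (40 * 51) = 2176 / 2040
OR = 1.0667

1.0667


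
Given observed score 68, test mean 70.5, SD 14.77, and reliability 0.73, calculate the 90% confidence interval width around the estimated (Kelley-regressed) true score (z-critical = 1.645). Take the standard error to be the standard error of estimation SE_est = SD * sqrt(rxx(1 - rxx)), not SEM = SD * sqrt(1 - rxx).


True score estimate = 0.73*68 + 0.27*70.5 = 68.675
SE_est = SD * sqrt(rxx * (1 - rxx)) = 14.77 * sqrt(0.73 * 0.27) = 14.77 * sqrt(0.1971) = 6.557281
CI = T_est +/- z * SE_est, so width = 2 * z * SE_est = 2 * 1.645 * 6.557281
Width = 21.5735

21.5735


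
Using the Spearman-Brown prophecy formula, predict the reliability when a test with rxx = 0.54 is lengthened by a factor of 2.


r_new = (n * rxx) / (1 + (n-1) * rxx)
r_new = (2 * 0.54) / (1 + 1 * 0.54)
r_new = 1.08 / 1.54
r_new = 0.7013

0.7013


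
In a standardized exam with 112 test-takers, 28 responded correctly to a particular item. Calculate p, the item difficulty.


Item difficulty p = number correct / total examinees
p = 28 / 112
p = 0.25

0.25


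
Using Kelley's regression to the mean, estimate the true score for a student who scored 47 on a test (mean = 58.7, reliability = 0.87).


T_est = rxx * X + (1 - rxx) * mean
T_est = 0.87 * 47 + 0.13 * 58.7
T_est = 40.89 + 7.631
T_est = 48.521

48.521


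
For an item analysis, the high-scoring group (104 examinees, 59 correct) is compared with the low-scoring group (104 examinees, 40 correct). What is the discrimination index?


p_upper = 59/104 = 0.5673
p_lower = 40/104 = 0.3846
D = 0.5673 - 0.3846 = 0.1827

0.1827


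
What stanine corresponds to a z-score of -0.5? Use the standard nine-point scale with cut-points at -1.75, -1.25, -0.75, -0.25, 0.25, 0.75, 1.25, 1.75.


Stanine boundaries: [-1.75, -1.25, -0.75, -0.25, 0.25, 0.75, 1.25, 1.75]
z = -0.5
Check each boundary:
  z >= -1.75 -> could be stanine 2
  z >= -1.25 -> could be stanine 3
  z >= -0.75 -> could be stanine 4
  z < -0.25
  z < 0.25
  z < 0.75
  z < 1.25
  z < 1.75
Highest qualifying boundary gives stanine = 4

4


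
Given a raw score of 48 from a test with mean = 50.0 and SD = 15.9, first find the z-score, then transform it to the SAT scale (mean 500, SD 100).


z = (X - mean) / SD = (48 - 50.0) / 15.9
z = -2.0 / 15.9
z = -0.1258
SAT-scale = SAT = 500 + 100z
Carry z at full precision (z = -2.0 / 15.9) into the conversion:
SAT-scale = 500 + 100 * (-2.0 / 15.9) = 500 + -200 / 15.9
SAT-scale = 500 + -12.5786
SAT-scale = 487.4214

487.4214


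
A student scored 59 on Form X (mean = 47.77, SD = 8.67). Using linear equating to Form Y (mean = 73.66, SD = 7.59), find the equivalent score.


slope = SD_Y / SD_X = 7.59 / 8.67 ~ 0.8754
intercept = mean_Y - slope * mean_X = 73.66 - (7.59 / 8.67) * 47.77 ~ 31.8406
Y = slope * X + intercept. To avoid rounding drift from the rounded slope/intercept, evaluate the equivalent form Y = mean_Y + SD_Y * (X - mean_X) / SD_X at full precision:
Y = 73.66 + 7.59 * (59 - 47.77) / 8.67
Y = 73.66 + 7.59 * 11.23 / 8.67
Y = 73.66 + 85.2357 / 8.67
Y = 73.66 + 9.8311
Y = 83.4911

83.4911


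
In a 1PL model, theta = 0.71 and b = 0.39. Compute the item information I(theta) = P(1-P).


P = 1/(1+exp(-(0.71-0.39))) = 0.5793
I = P*(1-P) = 0.5793 * 0.4207
I = 0.2437

0.2437


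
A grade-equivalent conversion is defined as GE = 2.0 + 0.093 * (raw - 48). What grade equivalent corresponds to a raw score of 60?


raw - median = 60 - 48 = 12
slope * diff = 0.093 * 12 = 1.116
GE = 2.0 + 1.116
GE = 3.116

3.116


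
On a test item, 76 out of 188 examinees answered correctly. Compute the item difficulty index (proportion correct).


Item difficulty p = number correct / total examinees
p = 76 / 188
p = 0.4043

0.4043


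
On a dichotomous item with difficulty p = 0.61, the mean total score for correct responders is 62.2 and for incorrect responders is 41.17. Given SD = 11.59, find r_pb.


q = 1 - p = 0.39
rpb = ((M1 - M0) / SD) * sqrt(p * q)
rpb = ((62.2 - 41.17) / 11.59) * sqrt(0.61 * 0.39)
rpb = 0.885

0.885


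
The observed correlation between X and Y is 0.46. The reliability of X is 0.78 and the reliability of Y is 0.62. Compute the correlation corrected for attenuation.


r_corrected = rxy / sqrt(rxx * ryy)
= 0.46 / sqrt(0.78 * 0.62)
= 0.46 / sqrt(0.4836)
= 0.46 / 0.695414
r_corrected = 0.6615

0.6615


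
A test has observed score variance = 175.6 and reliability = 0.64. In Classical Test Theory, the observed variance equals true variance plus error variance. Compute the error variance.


var_true = rxx * var_obs = 0.64 * 175.6 = 112.384
var_error = var_obs - var_true
var_error = 175.6 - 112.384
var_error = 63.216

63.216


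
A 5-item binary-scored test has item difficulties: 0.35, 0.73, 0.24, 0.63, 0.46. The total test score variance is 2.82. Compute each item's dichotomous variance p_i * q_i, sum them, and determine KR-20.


For each item, compute p_i * q_i:
  Item 1: 0.35 * 0.65 = 0.2275
  Item 2: 0.73 * 0.27 = 0.1971
  Item 3: 0.24 * 0.76 = 0.1824
  Item 4: 0.63 * 0.37 = 0.2331
  Item 5: 0.46 * 0.54 = 0.2484
Sum(p_i * q_i) = 0.2275 + 0.1971 + 0.1824 + 0.2331 + 0.2484 = 1.0885
KR-20 = (k/(k-1)) * (1 - Sum(p_i*q_i) / Var_total)
= (5/4) * (1 - 1.0885/2.82)
= 1.25 * 0.614
KR-20 = 0.7675

0.7675


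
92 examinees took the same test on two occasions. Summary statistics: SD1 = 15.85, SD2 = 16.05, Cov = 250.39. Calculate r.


r = cov(X,Y) / (SD_X * SD_Y)
r = 250.39 / (15.85 * 16.05)
r = 250.39 / 254.3925
r = 0.9843

0.9843


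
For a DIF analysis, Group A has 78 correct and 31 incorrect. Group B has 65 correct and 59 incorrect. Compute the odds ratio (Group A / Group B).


Odds_A = 78/31 = 2.5161
Odds_B = 65/59 = 1.1017
OR = Odds_A / Odds_B = 2.5161 / 1.1017
Exactly, OR = (78 * 59) / (31 * 65) = 4602 / 2015
OR = 2.2839

2.2839


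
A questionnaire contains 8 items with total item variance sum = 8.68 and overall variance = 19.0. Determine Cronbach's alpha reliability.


alpha = (k/(k-1)) * (1 - sum(si^2)/s_total^2)
= (8/7) * (1 - 8.68/19.0)
alpha = 0.6208

0.6208


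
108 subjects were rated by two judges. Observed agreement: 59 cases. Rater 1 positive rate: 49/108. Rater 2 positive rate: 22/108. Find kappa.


P_o = 59/108 = 0.546296
P_e = (49*22 + 59*86) / 11664 = 0.527435
kappa = (P_o - P_e) / (1 - P_e)
kappa = (0.546296 - 0.527435) / (1 - 0.527435)
kappa = 0.0399

0.0399


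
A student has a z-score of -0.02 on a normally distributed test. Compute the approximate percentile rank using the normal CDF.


CDF(z) = 0.5 * (1 + erf(z/sqrt(2)))
erf(-0.0141) = -0.016
CDF = 0.492
Percentile rank = 0.492 * 100 = 49.2

49.2


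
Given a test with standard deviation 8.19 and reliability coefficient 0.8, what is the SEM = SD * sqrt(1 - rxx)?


SEM = SD * sqrt(1 - rxx)
SEM = 8.19 * sqrt(1 - 0.8)
SEM = 8.19 * sqrt(0.2) = 8.19 * 0.447214
SEM = 3.6627

3.6627


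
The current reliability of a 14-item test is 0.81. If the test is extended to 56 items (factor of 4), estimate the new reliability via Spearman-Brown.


r_new = (n * rxx) / (1 + (n-1) * rxx)
r_new = (4 * 0.81) / (1 + 3 * 0.81)
r_new = 3.24 / 3.43
r_new = 0.9446

0.9446


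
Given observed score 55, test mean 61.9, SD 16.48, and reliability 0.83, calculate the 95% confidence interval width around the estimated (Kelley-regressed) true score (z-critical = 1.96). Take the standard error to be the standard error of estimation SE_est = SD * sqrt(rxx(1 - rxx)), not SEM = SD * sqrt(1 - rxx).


True score estimate = 0.83*55 + 0.17*61.9 = 56.173
SE_est = SD * sqrt(rxx * (1 - rxx)) = 16.48 * sqrt(0.83 * 0.17) = 16.48 * sqrt(0.1411) = 6.190429
CI = T_est +/- z * SE_est, so width = 2 * z * SE_est = 2 * 1.96 * 6.190429
Width = 24.2665

24.2665


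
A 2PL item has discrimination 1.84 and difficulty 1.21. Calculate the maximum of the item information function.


For 2PL, max info at theta = b = 1.21
I_max = a^2 / 4 = 1.84^2 / 4
= 3.3856 / 4
I_max = 0.8464

0.8464


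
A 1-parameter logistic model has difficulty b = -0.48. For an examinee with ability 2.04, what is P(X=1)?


theta - b = 2.04 - -0.48 = 2.52
exp(-(theta - b)) = exp(-2.52) = 0.0805
P = 1 / (1 + 0.0805)
P = 0.9255

0.9255


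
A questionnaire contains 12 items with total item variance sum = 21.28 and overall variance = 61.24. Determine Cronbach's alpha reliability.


alpha = (k/(k-1)) * (1 - sum(si^2)/s_total^2)
= (12/11) * (1 - 21.28/61.24)
alpha = 0.7118

0.7118


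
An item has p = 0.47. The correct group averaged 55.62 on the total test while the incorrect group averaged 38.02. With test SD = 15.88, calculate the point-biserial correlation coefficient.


q = 1 - p = 0.53
rpb = ((M1 - M0) / SD) * sqrt(p * q)
rpb = ((55.62 - 38.02) / 15.88) * sqrt(0.47 * 0.53)
rpb = 0.5532

0.5532


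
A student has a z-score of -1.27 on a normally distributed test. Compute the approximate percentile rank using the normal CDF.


CDF(z) = 0.5 * (1 + erf(z/sqrt(2)))
erf(-0.898) = -0.7959
CDF = 0.102
Percentile rank = 0.102 * 100 = 10.2

10.2


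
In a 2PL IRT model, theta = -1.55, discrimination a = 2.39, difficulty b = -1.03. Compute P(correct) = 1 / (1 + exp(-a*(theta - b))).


a*(theta - b) = 2.39 * (-1.55 - -1.03) = -1.2428
exp(--1.2428) = 3.4653
P = 1 / (1 + 3.4653)
P = 0.2239

0.2239


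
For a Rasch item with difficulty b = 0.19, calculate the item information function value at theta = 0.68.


P = 1/(1+exp(-(0.68-0.19))) = 0.6201
I = P*(1-P) = 0.6201 * 0.3799
I = 0.2356

0.2356


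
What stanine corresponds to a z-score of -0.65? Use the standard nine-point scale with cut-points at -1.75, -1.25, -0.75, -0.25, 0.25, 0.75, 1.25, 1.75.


Stanine boundaries: [-1.75, -1.25, -0.75, -0.25, 0.25, 0.75, 1.25, 1.75]
z = -0.65
Check each boundary:
  z >= -1.75 -> could be stanine 2
  z >= -1.25 -> could be stanine 3
  z >= -0.75 -> could be stanine 4
  z < -0.25
  z < 0.25
  z < 0.75
  z < 1.25
  z < 1.75
Highest qualifying boundary gives stanine = 4

4


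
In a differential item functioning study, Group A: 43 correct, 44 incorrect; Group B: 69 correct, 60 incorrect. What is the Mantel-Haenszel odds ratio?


Odds_A = 43/44 = 0.9773
Odds_B = 69/60 = 1.15
OR = Odds_A / Odds_B = 0.9773 / 1.15
Exactly, OR = (43 * 60) / (44 * 69) = 2580 / 3036
OR = 0.8498

0.8498


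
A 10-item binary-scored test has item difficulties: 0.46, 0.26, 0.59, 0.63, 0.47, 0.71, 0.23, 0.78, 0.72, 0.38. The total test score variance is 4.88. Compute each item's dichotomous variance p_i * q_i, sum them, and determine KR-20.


For each item, compute p_i * q_i:
  Item 1: 0.46 * 0.54 = 0.2484
  Item 2: 0.26 * 0.74 = 0.1924
  Item 3: 0.59 * 0.41 = 0.2419
  Item 4: 0.63 * 0.37 = 0.2331
  Item 5: 0.47 * 0.53 = 0.2491
  Item 6: 0.71 * 0.29 = 0.2059
  Item 7: 0.23 * 0.77 = 0.1771
  Item 8: 0.78 * 0.22 = 0.1716
  Item 9: 0.72 * 0.28 = 0.2016
  Item 10: 0.38 * 0.62 = 0.2356
Sum(p_i * q_i) = 0.2484 + 0.1924 + 0.2419 + 0.2331 + 0.2491 + 0.2059 + 0.1771 + 0.1716 + 0.2016 + 0.2356 = 2.1567
KR-20 = (k/(k-1)) * (1 - Sum(p_i*q_i) / Var_total)
= (10/9) * (1 - 2.1567/4.88)
= 1.1111 * 0.5581
KR-20 = 0.6201

0.6201


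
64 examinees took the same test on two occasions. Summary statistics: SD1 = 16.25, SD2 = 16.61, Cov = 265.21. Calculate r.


r = cov(X,Y) / (SD_X * SD_Y)
r = 265.21 / (16.25 * 16.61)
r = 265.21 / 269.9125
r = 0.9826

0.9826


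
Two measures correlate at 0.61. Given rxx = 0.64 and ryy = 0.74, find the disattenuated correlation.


r_corrected = rxy / sqrt(rxx * ryy)
= 0.61 / sqrt(0.64 * 0.74)
= 0.61 / sqrt(0.4736)
= 0.61 / 0.688186
r_corrected = 0.8864

0.8864


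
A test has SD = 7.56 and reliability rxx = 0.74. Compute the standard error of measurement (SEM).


SEM = SD * sqrt(1 - rxx)
SEM = 7.56 * sqrt(1 - 0.74)
SEM = 7.56 * sqrt(0.26) = 7.56 * 0.509902
SEM = 3.8549

3.8549


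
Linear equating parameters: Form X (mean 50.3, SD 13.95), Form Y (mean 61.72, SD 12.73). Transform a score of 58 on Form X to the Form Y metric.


slope = SD_Y / SD_X = 12.73 / 13.95 ~ 0.9125
intercept = mean_Y - slope * mean_X = 61.72 - (12.73 / 13.95) * 50.3 ~ 15.819
Y = slope * X + intercept. To avoid rounding drift from the rounded slope/intercept, evaluate the equivalent form Y = mean_Y + SD_Y * (X - mean_X) / SD_X at full precision:
Y = 61.72 + 12.73 * (58 - 50.3) / 13.95
Y = 61.72 + 12.73 * 7.7 / 13.95
Y = 61.72 + 98.021 / 13.95
Y = 61.72 + 7.0266
Y = 68.7466

68.7466


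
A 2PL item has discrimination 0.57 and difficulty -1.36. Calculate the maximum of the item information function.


For 2PL, max info at theta = b = -1.36
I_max = a^2 / 4 = 0.57^2 / 4
= 0.3249 / 4
I_max = 0.0812

0.0812


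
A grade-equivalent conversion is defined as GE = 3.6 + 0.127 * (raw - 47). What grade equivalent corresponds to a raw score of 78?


raw - median = 78 - 47 = 31
slope * diff = 0.127 * 31 = 3.937
GE = 3.6 + 3.937
GE = 7.537

7.537


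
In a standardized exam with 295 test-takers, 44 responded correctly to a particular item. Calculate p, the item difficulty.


Item difficulty p = number correct / total examinees
p = 44 / 295
p = 0.1492

0.1492


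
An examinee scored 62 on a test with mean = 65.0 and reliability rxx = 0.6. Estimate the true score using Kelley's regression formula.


T_est = rxx * X + (1 - rxx) * mean
T_est = 0.6 * 62 + 0.4 * 65.0
T_est = 37.2 + 26.0
T_est = 63.2

63.2


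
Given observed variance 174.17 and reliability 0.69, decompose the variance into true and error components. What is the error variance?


var_true = rxx * var_obs = 0.69 * 174.17 = 120.1773
var_error = var_obs - var_true
var_error = 174.17 - 120.1773
var_error = 53.9927

53.9927


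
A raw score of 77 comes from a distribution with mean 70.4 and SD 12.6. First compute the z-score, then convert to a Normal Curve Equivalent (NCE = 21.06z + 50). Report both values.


z = (X - mean) / SD = (77 - 70.4) / 12.6
z = 6.6 / 12.6
z = 0.5238
NCE = NCE = 21.06z + 50
Carry z at full precision (z = 6.6 / 12.6) into the conversion:
NCE = 21.06 * (6.6 / 12.6) + 50 = 138.996 / 12.6 + 50
NCE = 11.0314 + 50
NCE = 61.0314

61.0314


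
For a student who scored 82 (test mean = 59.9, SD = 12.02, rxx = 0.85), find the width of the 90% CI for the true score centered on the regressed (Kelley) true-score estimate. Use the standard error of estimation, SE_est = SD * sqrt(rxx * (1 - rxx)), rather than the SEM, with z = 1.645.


True score estimate = 0.85*82 + 0.15*59.9 = 78.685
SE_est = SD * sqrt(rxx * (1 - rxx)) = 12.02 * sqrt(0.85 * 0.15) = 12.02 * sqrt(0.1275) = 4.291998
CI = T_est +/- z * SE_est, so width = 2 * z * SE_est = 2 * 1.645 * 4.291998
Width = 14.1207

14.1207


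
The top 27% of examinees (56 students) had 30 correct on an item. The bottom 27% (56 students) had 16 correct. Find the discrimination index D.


p_upper = 30/56 = 0.5357
p_lower = 16/56 = 0.2857
D = 0.5357 - 0.2857 = 0.25

0.25


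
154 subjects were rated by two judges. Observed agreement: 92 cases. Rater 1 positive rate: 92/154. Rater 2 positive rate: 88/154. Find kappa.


P_o = 92/154 = 0.597403
P_e = (92*88 + 62*66) / 23716 = 0.513915
kappa = (P_o - P_e) / (1 - P_e)
kappa = (0.597403 - 0.513915) / (1 - 0.513915)
kappa = 0.1718

0.1718


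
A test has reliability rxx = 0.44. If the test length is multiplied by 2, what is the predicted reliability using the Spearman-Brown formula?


r_new = (n * rxx) / (1 + (n-1) * rxx)
r_new = (2 * 0.44) / (1 + 1 * 0.44)
r_new = 0.88 / 1.44
r_new = 0.6111

0.6111


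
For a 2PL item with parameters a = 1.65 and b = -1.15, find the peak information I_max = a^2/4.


For 2PL, max info at theta = b = -1.15
I_max = a^2 / 4 = 1.65^2 / 4
= 2.7225 / 4
I_max = 0.6806

0.6806


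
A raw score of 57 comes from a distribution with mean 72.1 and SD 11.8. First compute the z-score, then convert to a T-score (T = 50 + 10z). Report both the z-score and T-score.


z = (X - mean) / SD = (57 - 72.1) / 11.8
z = -15.1 / 11.8
z = -1.2797
T-score = T = 50 + 10z
Carry z at full precision (z = -15.1 / 11.8) into the conversion:
T-score = 50 + 10 * (-15.1 / 11.8) = 50 + -151 / 11.8
T-score = 50 + -12.7966
T-score = 37.2034

37.2034


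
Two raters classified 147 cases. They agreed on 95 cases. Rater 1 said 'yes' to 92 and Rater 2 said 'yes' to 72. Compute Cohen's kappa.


P_o = 95/147 = 0.646259
P_e = (92*72 + 55*75) / 21609 = 0.497432
kappa = (P_o - P_e) / (1 - P_e)
kappa = (0.646259 - 0.497432) / (1 - 0.497432)
kappa = 0.2961

0.2961


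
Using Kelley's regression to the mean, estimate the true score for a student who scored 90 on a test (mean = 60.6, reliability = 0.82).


T_est = rxx * X + (1 - rxx) * mean
T_est = 0.82 * 90 + 0.18 * 60.6
T_est = 73.8 + 10.908
T_est = 84.708

84.708


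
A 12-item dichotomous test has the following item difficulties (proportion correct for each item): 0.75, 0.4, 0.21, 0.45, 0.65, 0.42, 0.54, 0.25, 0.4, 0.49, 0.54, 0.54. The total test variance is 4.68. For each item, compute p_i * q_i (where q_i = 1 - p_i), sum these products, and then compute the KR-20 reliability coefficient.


For each item, compute p_i * q_i:
  Item 1: 0.75 * 0.25 = 0.1875
  Item 2: 0.4 * 0.6 = 0.24
  Item 3: 0.21 * 0.79 = 0.1659
  Item 4: 0.45 * 0.55 = 0.2475
  Item 5: 0.65 * 0.35 = 0.2275
  Item 6: 0.42 * 0.58 = 0.2436
  Item 7: 0.54 * 0.46 = 0.2484
  Item 8: 0.25 * 0.75 = 0.1875
  Item 9: 0.4 * 0.6 = 0.24
  Item 10: 0.49 * 0.51 = 0.2499
  Item 11: 0.54 * 0.46 = 0.2484
  Item 12: 0.54 * 0.46 = 0.2484
Sum(p_i * q_i) = 0.1875 + 0.24 + 0.1659 + 0.2475 + 0.2275 + 0.2436 + 0.2484 + 0.1875 + 0.24 + 0.2499 + 0.2484 + 0.2484 = 2.7346
KR-20 = (k/(k-1)) * (1 - Sum(p_i*q_i) / Var_total)
= (12/11) * (1 - 2.7346/4.68)
= 1.0909 * 0.4157
KR-20 = 0.4535

0.4535


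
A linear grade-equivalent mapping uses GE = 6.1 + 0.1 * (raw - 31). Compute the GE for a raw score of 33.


raw - median = 33 - 31 = 2
slope * diff = 0.1 * 2 = 0.2
GE = 6.1 + 0.2
GE = 6.3

6.3


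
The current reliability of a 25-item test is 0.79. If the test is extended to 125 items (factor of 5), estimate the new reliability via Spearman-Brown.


r_new = (n * rxx) / (1 + (n-1) * rxx)
r_new = (5 * 0.79) / (1 + 4 * 0.79)
r_new = 3.95 / 4.16
r_new = 0.9495

0.9495


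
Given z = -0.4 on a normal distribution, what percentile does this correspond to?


CDF(z) = 0.5 * (1 + erf(z/sqrt(2)))
erf(-0.2828) = -0.3108
CDF = 0.3446
Percentile rank = 0.3446 * 100 = 34.46

34.46


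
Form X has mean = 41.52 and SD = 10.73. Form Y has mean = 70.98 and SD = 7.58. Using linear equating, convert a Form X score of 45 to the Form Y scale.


slope = SD_Y / SD_X = 7.58 / 10.73 ~ 0.7064
intercept = mean_Y - slope * mean_X = 70.98 - (7.58 / 10.73) * 41.52 ~ 41.649
Y = slope * X + intercept. To avoid rounding drift from the rounded slope/intercept, evaluate the equivalent form Y = mean_Y + SD_Y * (X - mean_X) / SD_X at full precision:
Y = 70.98 + 7.58 * (45 - 41.52) / 10.73
Y = 70.98 + 7.58 * 3.48 / 10.73
Y = 70.98 + 26.3784 / 10.73
Y = 70.98 + 2.4584
Y = 73.4384

73.4384


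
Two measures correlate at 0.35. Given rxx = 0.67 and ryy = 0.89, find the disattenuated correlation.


r_corrected = rxy / sqrt(rxx * ryy)
= 0.35 / sqrt(0.67 * 0.89)
= 0.35 / sqrt(0.5963)
= 0.35 / 0.772205
r_corrected = 0.4532

0.4532


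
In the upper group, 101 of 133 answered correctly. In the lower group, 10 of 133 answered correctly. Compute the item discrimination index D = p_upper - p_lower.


p_upper = 101/133 = 0.7594
p_lower = 10/133 = 0.0752
D = 0.7594 - 0.0752 = 0.6842

0.6842


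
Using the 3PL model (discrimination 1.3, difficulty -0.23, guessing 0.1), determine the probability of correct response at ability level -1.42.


logit = 1.3*(-1.42 - -0.23) = -1.547
P* = 1/(1 + exp(--1.547)) = 0.1755
P = 0.1 + (1 - 0.1) * 0.1755
P = 0.258

0.258


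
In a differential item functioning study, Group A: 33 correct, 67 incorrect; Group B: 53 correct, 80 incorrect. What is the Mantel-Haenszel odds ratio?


Odds_A = 33/67 = 0.4925
Odds_B = 53/80 = 0.6625
OR = Odds_A / Odds_B = 0.4925 / 0.6625
Exactly, OR = (33 * 80) / (67 * 53) = 2640 / 3551
OR = 0.7435

0.7435


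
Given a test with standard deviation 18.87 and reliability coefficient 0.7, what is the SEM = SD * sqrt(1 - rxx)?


SEM = SD * sqrt(1 - rxx)
SEM = 18.87 * sqrt(1 - 0.7)
SEM = 18.87 * sqrt(0.3) = 18.87 * 0.547723
SEM = 10.3355

10.3355


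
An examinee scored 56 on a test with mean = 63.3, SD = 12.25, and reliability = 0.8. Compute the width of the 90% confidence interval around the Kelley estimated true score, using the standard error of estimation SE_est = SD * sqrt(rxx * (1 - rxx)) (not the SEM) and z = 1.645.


True score estimate = 0.8*56 + 0.2*63.3 = 57.46
SE_est = SD * sqrt(rxx * (1 - rxx)) = 12.25 * sqrt(0.8 * 0.2) = 12.25 * sqrt(0.16) = 4.9
CI = T_est +/- z * SE_est, so width = 2 * z * SE_est = 2 * 1.645 * 4.9
Width = 16.121

16.121


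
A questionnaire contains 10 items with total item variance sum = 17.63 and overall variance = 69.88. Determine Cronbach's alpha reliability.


alpha = (k/(k-1)) * (1 - sum(si^2)/s_total^2)
= (10/9) * (1 - 17.63/69.88)
alpha = 0.8308

0.8308


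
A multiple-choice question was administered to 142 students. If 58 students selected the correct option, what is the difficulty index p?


Item difficulty p = number correct / total examinees
p = 58 / 142
p = 0.4085

0.4085


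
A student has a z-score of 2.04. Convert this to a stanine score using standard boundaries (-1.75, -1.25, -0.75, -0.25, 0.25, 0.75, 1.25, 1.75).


Stanine boundaries: [-1.75, -1.25, -0.75, -0.25, 0.25, 0.75, 1.25, 1.75]
z = 2.04
Check each boundary:
  z >= -1.75 -> could be stanine 2
  z >= -1.25 -> could be stanine 3
  z >= -0.75 -> could be stanine 4
  z >= -0.25 -> could be stanine 5
  z >= 0.25 -> could be stanine 6
  z >= 0.75 -> could be stanine 7
  z >= 1.25 -> could be stanine 8
  z >= 1.75 -> could be stanine 9
Highest qualifying boundary gives stanine = 9

9


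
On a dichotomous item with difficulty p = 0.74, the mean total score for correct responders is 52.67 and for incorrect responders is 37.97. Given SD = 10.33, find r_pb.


q = 1 - p = 0.26
rpb = ((M1 - M0) / SD) * sqrt(p * q)
rpb = ((52.67 - 37.97) / 10.33) * sqrt(0.74 * 0.26)
rpb = 0.6242

0.6242


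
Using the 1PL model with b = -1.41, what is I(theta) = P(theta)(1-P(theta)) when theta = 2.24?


P = 1/(1+exp(-(2.24--1.41))) = 0.9747
I = P*(1-P) = 0.9747 * 0.0253
I = 0.0247

0.0247


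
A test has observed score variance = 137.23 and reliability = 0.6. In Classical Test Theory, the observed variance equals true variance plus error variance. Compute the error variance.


var_true = rxx * var_obs = 0.6 * 137.23 = 82.338
var_error = var_obs - var_true
var_error = 137.23 - 82.338
var_error = 54.892

54.892


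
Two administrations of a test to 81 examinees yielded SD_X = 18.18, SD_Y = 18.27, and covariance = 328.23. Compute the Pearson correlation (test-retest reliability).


r = cov(X,Y) / (SD_X * SD_Y)
r = 328.23 / (18.18 * 18.27)
r = 328.23 / 332.1486
r = 0.9882

0.9882


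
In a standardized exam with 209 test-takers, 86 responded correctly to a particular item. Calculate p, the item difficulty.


Item difficulty p = number correct / total examinees
p = 86 / 209
p = 0.4115

0.4115


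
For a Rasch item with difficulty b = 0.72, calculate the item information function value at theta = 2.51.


P = 1/(1+exp(-(2.51-0.72))) = 0.8569
I = P*(1-P) = 0.8569 * 0.1431
I = 0.1226

0.1226


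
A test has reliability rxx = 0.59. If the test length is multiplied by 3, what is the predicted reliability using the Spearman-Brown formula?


r_new = (n * rxx) / (1 + (n-1) * rxx)
r_new = (3 * 0.59) / (1 + 2 * 0.59)
r_new = 1.77 / 2.18
r_new = 0.8119

0.8119


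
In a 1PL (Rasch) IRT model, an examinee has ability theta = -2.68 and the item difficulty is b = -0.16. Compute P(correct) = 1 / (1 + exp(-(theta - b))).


theta - b = -2.68 - -0.16 = -2.52
exp(-(theta - b)) = exp(2.52) = 12.4286
P = 1 / (1 + 12.4286)
P = 0.0745

0.0745


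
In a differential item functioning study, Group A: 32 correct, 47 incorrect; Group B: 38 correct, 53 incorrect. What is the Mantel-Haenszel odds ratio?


Odds_A = 32/47 = 0.6809
Odds_B = 38/53 = 0.717
OR = Odds_A / Odds_B = 0.6809 / 0.717
Exactly, OR = (32 * 53) / (47 * 38) = 1696 / 1786
OR = 0.9496

0.9496


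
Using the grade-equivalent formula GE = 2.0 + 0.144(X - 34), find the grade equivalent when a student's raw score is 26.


raw - median = 26 - 34 = -8
slope * diff = 0.144 * -8 = -1.152
GE = 2.0 + -1.152
GE = 0.848

0.848


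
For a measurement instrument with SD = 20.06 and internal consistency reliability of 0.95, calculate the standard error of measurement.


SEM = SD * sqrt(1 - rxx)
SEM = 20.06 * sqrt(1 - 0.95)
SEM = 20.06 * sqrt(0.05) = 20.06 * 0.223607
SEM = 4.4856

4.4856


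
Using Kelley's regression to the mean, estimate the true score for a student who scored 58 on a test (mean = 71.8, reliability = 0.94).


T_est = rxx * X + (1 - rxx) * mean
T_est = 0.94 * 58 + 0.06 * 71.8
T_est = 54.52 + 4.308
T_est = 58.828

58.828


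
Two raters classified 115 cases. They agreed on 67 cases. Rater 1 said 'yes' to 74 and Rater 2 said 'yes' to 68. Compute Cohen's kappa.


P_o = 67/115 = 0.582609
P_e = (74*68 + 41*47) / 13225 = 0.5262
kappa = (P_o - P_e) / (1 - P_e)
kappa = (0.582609 - 0.5262) / (1 - 0.5262)
kappa = 0.1191

0.1191


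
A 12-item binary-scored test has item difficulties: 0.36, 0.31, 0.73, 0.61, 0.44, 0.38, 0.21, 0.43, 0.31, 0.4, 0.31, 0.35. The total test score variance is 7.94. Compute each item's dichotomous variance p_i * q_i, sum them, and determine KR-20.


For each item, compute p_i * q_i:
  Item 1: 0.36 * 0.64 = 0.2304
  Item 2: 0.31 * 0.69 = 0.2139
  Item 3: 0.73 * 0.27 = 0.1971
  Item 4: 0.61 * 0.39 = 0.2379
  Item 5: 0.44 * 0.56 = 0.2464
  Item 6: 0.38 * 0.62 = 0.2356
  Item 7: 0.21 * 0.79 = 0.1659
  Item 8: 0.43 * 0.57 = 0.2451
  Item 9: 0.31 * 0.69 = 0.2139
  Item 10: 0.4 * 0.6 = 0.24
  Item 11: 0.31 * 0.69 = 0.2139
  Item 12: 0.35 * 0.65 = 0.2275
Sum(p_i * q_i) = 0.2304 + 0.2139 + 0.1971 + 0.2379 + 0.2464 + 0.2356 + 0.1659 + 0.2451 + 0.2139 + 0.24 + 0.2139 + 0.2275 = 2.6676
KR-20 = (k/(k-1)) * (1 - Sum(p_i*q_i) / Var_total)
= (12/11) * (1 - 2.6676/7.94)
= 1.0909 * 0.664
KR-20 = 0.7244

0.7244


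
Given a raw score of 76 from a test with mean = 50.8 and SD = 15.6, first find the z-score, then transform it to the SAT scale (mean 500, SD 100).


z = (X - mean) / SD = (76 - 50.8) / 15.6
z = 25.2 / 15.6
z = 1.6154
SAT-scale = SAT = 500 + 100z
Carry z at full precision (z = 25.2 / 15.6) into the conversion:
SAT-scale = 500 + 100 * (25.2 / 15.6) = 500 + 2520 / 15.6
SAT-scale = 500 + 161.5385
SAT-scale = 661.5385

661.5385


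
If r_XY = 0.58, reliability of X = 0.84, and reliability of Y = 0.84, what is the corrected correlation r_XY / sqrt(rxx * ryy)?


r_corrected = rxy / sqrt(rxx * ryy)
= 0.58 / sqrt(0.84 * 0.84)
= 0.58 / sqrt(0.7056)
= 0.58 / 0.84
r_corrected = 0.6905

0.6905


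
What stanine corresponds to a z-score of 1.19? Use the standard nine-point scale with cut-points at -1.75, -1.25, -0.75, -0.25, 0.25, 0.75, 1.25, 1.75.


Stanine boundaries: [-1.75, -1.25, -0.75, -0.25, 0.25, 0.75, 1.25, 1.75]
z = 1.19
Check each boundary:
  z >= -1.75 -> could be stanine 2
  z >= -1.25 -> could be stanine 3
  z >= -0.75 -> could be stanine 4
  z >= -0.25 -> could be stanine 5
  z >= 0.25 -> could be stanine 6
  z >= 0.75 -> could be stanine 7
  z < 1.25
  z < 1.75
Highest qualifying boundary gives stanine = 7

7


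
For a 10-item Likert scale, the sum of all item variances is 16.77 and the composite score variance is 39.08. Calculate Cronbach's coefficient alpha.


alpha = (k/(k-1)) * (1 - sum(si^2)/s_total^2)
= (10/9) * (1 - 16.77/39.08)
alpha = 0.6343

0.6343


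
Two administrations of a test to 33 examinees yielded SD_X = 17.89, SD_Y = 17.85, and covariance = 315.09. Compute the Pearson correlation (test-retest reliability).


r = cov(X,Y) / (SD_X * SD_Y)
r = 315.09 / (17.89 * 17.85)
r = 315.09 / 319.3365
r = 0.9867

0.9867


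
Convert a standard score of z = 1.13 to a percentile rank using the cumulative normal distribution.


CDF(z) = 0.5 * (1 + erf(z/sqrt(2)))
erf(0.799) = 0.7415
CDF = 0.8708
Percentile rank = 0.8708 * 100 = 87.08

87.08


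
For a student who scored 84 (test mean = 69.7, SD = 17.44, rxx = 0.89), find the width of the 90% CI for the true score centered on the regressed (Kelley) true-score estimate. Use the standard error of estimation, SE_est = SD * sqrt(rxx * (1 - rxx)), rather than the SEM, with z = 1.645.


True score estimate = 0.89*84 + 0.11*69.7 = 82.427
SE_est = SD * sqrt(rxx * (1 - rxx)) = 17.44 * sqrt(0.89 * 0.11) = 17.44 * sqrt(0.0979) = 5.456797
CI = T_est +/- z * SE_est, so width = 2 * z * SE_est = 2 * 1.645 * 5.456797
Width = 17.9529

17.9529


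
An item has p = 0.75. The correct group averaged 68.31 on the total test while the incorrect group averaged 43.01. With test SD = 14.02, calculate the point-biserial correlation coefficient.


q = 1 - p = 0.25
rpb = ((M1 - M0) / SD) * sqrt(p * q)
rpb = ((68.31 - 43.01) / 14.02) * sqrt(0.75 * 0.25)
rpb = 0.7814

0.7814


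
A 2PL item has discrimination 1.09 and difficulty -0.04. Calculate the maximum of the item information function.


For 2PL, max info at theta = b = -0.04
I_max = a^2 / 4 = 1.09^2 / 4
= 1.1881 / 4
I_max = 0.297

0.297


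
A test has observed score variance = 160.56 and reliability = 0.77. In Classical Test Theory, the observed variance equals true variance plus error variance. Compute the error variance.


var_true = rxx * var_obs = 0.77 * 160.56 = 123.6312
var_error = var_obs - var_true
var_error = 160.56 - 123.6312
var_error = 36.9288

36.9288


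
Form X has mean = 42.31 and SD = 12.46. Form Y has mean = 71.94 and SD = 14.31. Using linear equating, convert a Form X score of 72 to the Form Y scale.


slope = SD_Y / SD_X = 14.31 / 12.46 ~ 1.1485
intercept = mean_Y - slope * mean_X = 71.94 - (14.31 / 12.46) * 42.31 ~ 23.348
Y = slope * X + intercept. To avoid rounding drift from the rounded slope/intercept, evaluate the equivalent form Y = mean_Y + SD_Y * (X - mean_X) / SD_X at full precision:
Y = 71.94 + 14.31 * (72 - 42.31) / 12.46
Y = 71.94 + 14.31 * 29.69 / 12.46
Y = 71.94 + 424.8639 / 12.46
Y = 71.94 + 34.0982
Y = 106.0382

106.0382


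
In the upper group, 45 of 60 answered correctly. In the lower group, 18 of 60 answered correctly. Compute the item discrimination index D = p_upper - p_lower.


p_upper = 45/60 = 0.75
p_lower = 18/60 = 0.3
D = 0.75 - 0.3 = 0.45

0.45


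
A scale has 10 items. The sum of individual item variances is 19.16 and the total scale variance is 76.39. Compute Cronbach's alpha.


alpha = (k/(k-1)) * (1 - sum(si^2)/s_total^2)
= (10/9) * (1 - 19.16/76.39)
alpha = 0.8324

0.8324


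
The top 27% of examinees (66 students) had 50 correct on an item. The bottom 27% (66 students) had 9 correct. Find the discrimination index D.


p_upper = 50/66 = 0.7576
p_lower = 9/66 = 0.1364
D = 0.7576 - 0.1364 = 0.6212

0.6212


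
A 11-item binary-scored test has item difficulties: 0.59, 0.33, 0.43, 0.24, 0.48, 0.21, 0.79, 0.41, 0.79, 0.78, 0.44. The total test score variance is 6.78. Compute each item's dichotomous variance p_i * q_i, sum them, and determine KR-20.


For each item, compute p_i * q_i:
  Item 1: 0.59 * 0.41 = 0.2419
  Item 2: 0.33 * 0.67 = 0.2211
  Item 3: 0.43 * 0.57 = 0.2451
  Item 4: 0.24 * 0.76 = 0.1824
  Item 5: 0.48 * 0.52 = 0.2496
  Item 6: 0.21 * 0.79 = 0.1659
  Item 7: 0.79 * 0.21 = 0.1659
  Item 8: 0.41 * 0.59 = 0.2419
  Item 9: 0.79 * 0.21 = 0.1659
  Item 10: 0.78 * 0.22 = 0.1716
  Item 11: 0.44 * 0.56 = 0.2464
Sum(p_i * q_i) = 0.2419 + 0.2211 + 0.2451 + 0.1824 + 0.2496 + 0.1659 + 0.1659 + 0.2419 + 0.1659 + 0.1716 + 0.2464 = 2.2977
KR-20 = (k/(k-1)) * (1 - Sum(p_i*q_i) / Var_total)
= (11/10) * (1 - 2.2977/6.78)
= 1.1 * 0.6611
KR-20 = 0.7272

0.7272


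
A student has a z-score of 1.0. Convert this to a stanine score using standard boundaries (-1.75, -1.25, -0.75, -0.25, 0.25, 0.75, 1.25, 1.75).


Stanine boundaries: [-1.75, -1.25, -0.75, -0.25, 0.25, 0.75, 1.25, 1.75]
z = 1.0
Check each boundary:
  z >= -1.75 -> could be stanine 2
  z >= -1.25 -> could be stanine 3
  z >= -0.75 -> could be stanine 4
  z >= -0.25 -> could be stanine 5
  z >= 0.25 -> could be stanine 6
  z >= 0.75 -> could be stanine 7
  z < 1.25
  z < 1.75
Highest qualifying boundary gives stanine = 7

7


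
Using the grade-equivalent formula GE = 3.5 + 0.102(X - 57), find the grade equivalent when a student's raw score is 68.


raw - median = 68 - 57 = 11
slope * diff = 0.102 * 11 = 1.122
GE = 3.5 + 1.122
GE = 4.622

4.622


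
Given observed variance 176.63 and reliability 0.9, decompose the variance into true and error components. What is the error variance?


var_true = rxx * var_obs = 0.9 * 176.63 = 158.967
var_error = var_obs - var_true
var_error = 176.63 - 158.967
var_error = 17.663

17.663


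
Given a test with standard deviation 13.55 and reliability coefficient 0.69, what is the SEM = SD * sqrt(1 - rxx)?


SEM = SD * sqrt(1 - rxx)
SEM = 13.55 * sqrt(1 - 0.69)
SEM = 13.55 * sqrt(0.31) = 13.55 * 0.556776
SEM = 7.5443

7.5443


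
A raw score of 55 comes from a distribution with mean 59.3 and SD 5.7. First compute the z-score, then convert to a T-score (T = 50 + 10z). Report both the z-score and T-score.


z = (X - mean) / SD = (55 - 59.3) / 5.7
z = -4.3 / 5.7
z = -0.7544
T-score = T = 50 + 10z
Carry z at full precision (z = -4.3 / 5.7) into the conversion:
T-score = 50 + 10 * (-4.3 / 5.7) = 50 + -43 / 5.7
T-score = 50 + -7.5439
T-score = 42.4561

42.4561


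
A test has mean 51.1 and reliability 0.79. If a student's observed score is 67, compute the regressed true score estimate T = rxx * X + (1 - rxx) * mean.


T_est = rxx * X + (1 - rxx) * mean
T_est = 0.79 * 67 + 0.21 * 51.1
T_est = 52.93 + 10.731
T_est = 63.661

63.661


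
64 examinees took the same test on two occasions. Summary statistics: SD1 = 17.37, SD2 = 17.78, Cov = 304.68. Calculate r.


r = cov(X,Y) / (SD_X * SD_Y)
r = 304.68 / (17.37 * 17.78)
r = 304.68 / 308.8386
r = 0.9865

0.9865


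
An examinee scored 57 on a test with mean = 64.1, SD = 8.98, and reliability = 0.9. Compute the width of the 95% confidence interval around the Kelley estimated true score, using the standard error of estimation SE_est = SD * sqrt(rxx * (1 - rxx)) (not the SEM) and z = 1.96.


True score estimate = 0.9*57 + 0.1*64.1 = 57.71
SE_est = SD * sqrt(rxx * (1 - rxx)) = 8.98 * sqrt(0.9 * 0.1) = 8.98 * sqrt(0.09) = 2.694
CI = T_est +/- z * SE_est, so width = 2 * z * SE_est = 2 * 1.96 * 2.694
Width = 10.5605

10.5605


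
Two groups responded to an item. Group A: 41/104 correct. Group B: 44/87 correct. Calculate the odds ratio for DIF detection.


Odds_A = 41/63 = 0.6508
Odds_B = 44/43 = 1.0233
OR = Odds_A / Odds_B = 0.6508 / 1.0233
Exactly, OR = (41 * 43) / (63 * 44) = 1763 / 2772
OR = 0.636

0.636


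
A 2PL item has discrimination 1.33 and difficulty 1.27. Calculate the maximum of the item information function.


For 2PL, max info at theta = b = 1.27
I_max = a^2 / 4 = 1.33^2 / 4
= 1.7689 / 4
I_max = 0.4422

0.4422


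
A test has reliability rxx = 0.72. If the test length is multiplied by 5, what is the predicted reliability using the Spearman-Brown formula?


r_new = (n * rxx) / (1 + (n-1) * rxx)
r_new = (5 * 0.72) / (1 + 4 * 0.72)
r_new = 3.6 / 3.88
r_new = 0.9278

0.9278


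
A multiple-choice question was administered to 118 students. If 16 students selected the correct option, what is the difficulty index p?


Item difficulty p = number correct / total examinees
p = 16 / 118
p = 0.1356

0.1356


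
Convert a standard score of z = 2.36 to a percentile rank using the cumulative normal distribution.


CDF(z) = 0.5 * (1 + erf(z/sqrt(2)))
erf(1.6688) = 0.9817
CDF = 0.9909
Percentile rank = 0.9909 * 100 = 99.09

99.09


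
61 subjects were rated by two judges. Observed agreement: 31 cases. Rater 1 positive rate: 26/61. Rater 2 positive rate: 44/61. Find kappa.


P_o = 31/61 = 0.508197
P_e = (26*44 + 35*17) / 3721 = 0.467347
kappa = (P_o - P_e) / (1 - P_e)
kappa = (0.508197 - 0.467347) / (1 - 0.467347)
kappa = 0.0767

0.0767


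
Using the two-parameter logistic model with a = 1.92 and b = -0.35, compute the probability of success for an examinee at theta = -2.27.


a*(theta - b) = 1.92 * (-2.27 - -0.35) = -3.6864
exp(--3.6864) = 39.9009
P = 1 / (1 + 39.9009)
P = 0.0244

0.0244


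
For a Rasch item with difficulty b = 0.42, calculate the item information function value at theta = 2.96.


P = 1/(1+exp(-(2.96-0.42))) = 0.9269
I = P*(1-P) = 0.9269 * 0.0731
I = 0.0678

0.0678


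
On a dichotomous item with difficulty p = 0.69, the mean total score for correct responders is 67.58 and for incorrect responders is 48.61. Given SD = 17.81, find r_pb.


q = 1 - p = 0.31
rpb = ((M1 - M0) / SD) * sqrt(p * q)
rpb = ((67.58 - 48.61) / 17.81) * sqrt(0.69 * 0.31)
rpb = 0.4926

0.4926


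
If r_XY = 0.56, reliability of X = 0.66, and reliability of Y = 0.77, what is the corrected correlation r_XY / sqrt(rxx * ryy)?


r_corrected = rxy / sqrt(rxx * ryy)
= 0.56 / sqrt(0.66 * 0.77)
= 0.56 / sqrt(0.5082)
= 0.56 / 0.712881
r_corrected = 0.7855

0.7855


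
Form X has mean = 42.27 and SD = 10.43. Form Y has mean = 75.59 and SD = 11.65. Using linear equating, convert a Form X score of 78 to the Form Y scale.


slope = SD_Y / SD_X = 11.65 / 10.43 ~ 1.117
intercept = mean_Y - slope * mean_X = 75.59 - (11.65 / 10.43) * 42.27 ~ 28.3757
Y = slope * X + intercept. To avoid rounding drift from the rounded slope/intercept, evaluate the equivalent form Y = mean_Y + SD_Y * (X - mean_X) / SD_X at full precision:
Y = 75.59 + 11.65 * (78 - 42.27) / 10.43
Y = 75.59 + 11.65 * 35.73 / 10.43
Y = 75.59 + 416.2545 / 10.43
Y = 75.59 + 39.9093
Y = 115.4993

115.4993
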